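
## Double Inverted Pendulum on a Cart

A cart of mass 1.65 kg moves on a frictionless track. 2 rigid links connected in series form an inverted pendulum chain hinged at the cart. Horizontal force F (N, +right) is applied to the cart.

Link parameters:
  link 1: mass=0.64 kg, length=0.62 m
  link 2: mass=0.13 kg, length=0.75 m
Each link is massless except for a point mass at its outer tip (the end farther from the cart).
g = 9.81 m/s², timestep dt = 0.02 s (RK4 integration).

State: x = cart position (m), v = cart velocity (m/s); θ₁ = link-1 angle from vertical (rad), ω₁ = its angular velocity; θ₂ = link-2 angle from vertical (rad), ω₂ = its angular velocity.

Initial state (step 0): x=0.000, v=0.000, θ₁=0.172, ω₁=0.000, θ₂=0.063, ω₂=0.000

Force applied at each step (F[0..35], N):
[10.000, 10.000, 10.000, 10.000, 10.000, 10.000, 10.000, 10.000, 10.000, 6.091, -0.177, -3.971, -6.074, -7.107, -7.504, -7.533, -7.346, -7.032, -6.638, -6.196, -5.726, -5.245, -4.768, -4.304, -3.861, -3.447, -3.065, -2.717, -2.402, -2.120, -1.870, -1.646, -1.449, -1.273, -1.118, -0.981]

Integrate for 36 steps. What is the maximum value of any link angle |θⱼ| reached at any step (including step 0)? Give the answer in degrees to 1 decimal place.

apply F[0]=+10.000 → step 1: x=0.001, v=0.104, θ₁=0.171, ω₁=-0.104, θ₂=0.063, ω₂=-0.037
apply F[1]=+10.000 → step 2: x=0.004, v=0.209, θ₁=0.168, ω₁=-0.210, θ₂=0.062, ω₂=-0.073
apply F[2]=+10.000 → step 3: x=0.009, v=0.314, θ₁=0.163, ω₁=-0.318, θ₂=0.060, ω₂=-0.108
apply F[3]=+10.000 → step 4: x=0.017, v=0.420, θ₁=0.155, ω₁=-0.430, θ₂=0.057, ω₂=-0.141
apply F[4]=+10.000 → step 5: x=0.026, v=0.527, θ₁=0.145, ω₁=-0.546, θ₂=0.054, ω₂=-0.173
apply F[5]=+10.000 → step 6: x=0.038, v=0.635, θ₁=0.133, ω₁=-0.669, θ₂=0.050, ω₂=-0.201
apply F[6]=+10.000 → step 7: x=0.052, v=0.744, θ₁=0.119, ω₁=-0.799, θ₂=0.046, ω₂=-0.226
apply F[7]=+10.000 → step 8: x=0.068, v=0.855, θ₁=0.101, ω₁=-0.938, θ₂=0.041, ω₂=-0.247
apply F[8]=+10.000 → step 9: x=0.086, v=0.968, θ₁=0.081, ω₁=-1.087, θ₂=0.036, ω₂=-0.264
apply F[9]=+6.091 → step 10: x=0.106, v=1.036, θ₁=0.058, ω₁=-1.172, θ₂=0.031, ω₂=-0.274
apply F[10]=-0.177 → step 11: x=0.127, v=1.030, θ₁=0.035, ω₁=-1.147, θ₂=0.025, ω₂=-0.280
apply F[11]=-3.971 → step 12: x=0.147, v=0.980, θ₁=0.013, ω₁=-1.058, θ₂=0.020, ω₂=-0.280
apply F[12]=-6.074 → step 13: x=0.165, v=0.906, θ₁=-0.007, ω₁=-0.939, θ₂=0.014, ω₂=-0.276
apply F[13]=-7.107 → step 14: x=0.183, v=0.821, θ₁=-0.024, ω₁=-0.809, θ₂=0.009, ω₂=-0.268
apply F[14]=-7.504 → step 15: x=0.198, v=0.733, θ₁=-0.039, ω₁=-0.679, θ₂=0.003, ω₂=-0.256
apply F[15]=-7.533 → step 16: x=0.212, v=0.646, θ₁=-0.052, ω₁=-0.556, θ₂=-0.002, ω₂=-0.242
apply F[16]=-7.346 → step 17: x=0.224, v=0.562, θ₁=-0.061, ω₁=-0.443, θ₂=-0.006, ω₂=-0.225
apply F[17]=-7.032 → step 18: x=0.235, v=0.483, θ₁=-0.069, ω₁=-0.340, θ₂=-0.011, ω₂=-0.207
apply F[18]=-6.638 → step 19: x=0.244, v=0.409, θ₁=-0.075, ω₁=-0.248, θ₂=-0.015, ω₂=-0.188
apply F[19]=-6.196 → step 20: x=0.251, v=0.341, θ₁=-0.079, ω₁=-0.167, θ₂=-0.018, ω₂=-0.168
apply F[20]=-5.726 → step 21: x=0.257, v=0.280, θ₁=-0.082, ω₁=-0.097, θ₂=-0.021, ω₂=-0.149
apply F[21]=-5.245 → step 22: x=0.262, v=0.224, θ₁=-0.083, ω₁=-0.037, θ₂=-0.024, ω₂=-0.129
apply F[22]=-4.768 → step 23: x=0.266, v=0.174, θ₁=-0.084, ω₁=0.013, θ₂=-0.026, ω₂=-0.111
apply F[23]=-4.304 → step 24: x=0.269, v=0.129, θ₁=-0.083, ω₁=0.054, θ₂=-0.028, ω₂=-0.093
apply F[24]=-3.861 → step 25: x=0.271, v=0.090, θ₁=-0.081, ω₁=0.088, θ₂=-0.030, ω₂=-0.076
apply F[25]=-3.447 → step 26: x=0.273, v=0.056, θ₁=-0.079, ω₁=0.114, θ₂=-0.032, ω₂=-0.060
apply F[26]=-3.065 → step 27: x=0.274, v=0.026, θ₁=-0.077, ω₁=0.135, θ₂=-0.033, ω₂=-0.046
apply F[27]=-2.717 → step 28: x=0.274, v=-0.000, θ₁=-0.074, ω₁=0.150, θ₂=-0.033, ω₂=-0.032
apply F[28]=-2.402 → step 29: x=0.274, v=-0.023, θ₁=-0.071, ω₁=0.161, θ₂=-0.034, ω₂=-0.020
apply F[29]=-2.120 → step 30: x=0.273, v=-0.042, θ₁=-0.068, ω₁=0.167, θ₂=-0.034, ω₂=-0.009
apply F[30]=-1.870 → step 31: x=0.272, v=-0.059, θ₁=-0.064, ω₁=0.171, θ₂=-0.034, ω₂=0.001
apply F[31]=-1.646 → step 32: x=0.271, v=-0.073, θ₁=-0.061, ω₁=0.173, θ₂=-0.034, ω₂=0.010
apply F[32]=-1.449 → step 33: x=0.269, v=-0.085, θ₁=-0.057, ω₁=0.172, θ₂=-0.034, ω₂=0.018
apply F[33]=-1.273 → step 34: x=0.267, v=-0.095, θ₁=-0.054, ω₁=0.169, θ₂=-0.033, ω₂=0.025
apply F[34]=-1.118 → step 35: x=0.265, v=-0.104, θ₁=-0.051, ω₁=0.166, θ₂=-0.033, ω₂=0.031
apply F[35]=-0.981 → step 36: x=0.263, v=-0.112, θ₁=-0.047, ω₁=0.161, θ₂=-0.032, ω₂=0.036
Max |angle| over trajectory = 0.172 rad = 9.9°.

Answer: 9.9°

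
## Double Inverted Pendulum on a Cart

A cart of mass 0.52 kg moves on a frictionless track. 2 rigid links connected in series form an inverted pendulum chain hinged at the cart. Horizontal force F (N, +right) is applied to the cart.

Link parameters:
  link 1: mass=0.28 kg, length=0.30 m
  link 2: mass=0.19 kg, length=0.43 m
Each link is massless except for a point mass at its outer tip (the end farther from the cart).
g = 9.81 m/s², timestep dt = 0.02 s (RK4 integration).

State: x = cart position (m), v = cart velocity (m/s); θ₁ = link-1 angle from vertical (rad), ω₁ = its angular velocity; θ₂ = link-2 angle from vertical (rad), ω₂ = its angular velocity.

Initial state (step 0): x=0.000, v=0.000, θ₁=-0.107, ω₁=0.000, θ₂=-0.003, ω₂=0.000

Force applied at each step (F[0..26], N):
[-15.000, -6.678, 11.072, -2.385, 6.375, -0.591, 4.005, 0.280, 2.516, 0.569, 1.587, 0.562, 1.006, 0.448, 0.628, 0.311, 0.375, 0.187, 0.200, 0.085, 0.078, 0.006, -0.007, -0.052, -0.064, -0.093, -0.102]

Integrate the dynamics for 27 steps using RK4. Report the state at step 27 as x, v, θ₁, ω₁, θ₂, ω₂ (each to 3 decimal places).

apply F[0]=-15.000 → step 1: x=-0.006, v=-0.555, θ₁=-0.090, ω₁=1.719, θ₂=-0.002, ω₂=0.094
apply F[1]=-6.678 → step 2: x=-0.019, v=-0.800, θ₁=-0.048, ω₁=2.458, θ₂=0.000, ω₂=0.145
apply F[2]=+11.072 → step 3: x=-0.031, v=-0.370, θ₁=-0.014, ω₁=0.996, θ₂=0.004, ω₂=0.164
apply F[3]=-2.385 → step 4: x=-0.039, v=-0.461, θ₁=0.009, ω₁=1.295, θ₂=0.007, ω₂=0.170
apply F[4]=+6.375 → step 5: x=-0.046, v=-0.219, θ₁=0.027, ω₁=0.506, θ₂=0.010, ω₂=0.161
apply F[5]=-0.591 → step 6: x=-0.051, v=-0.247, θ₁=0.038, ω₁=0.631, θ₂=0.013, ω₂=0.146
apply F[6]=+4.005 → step 7: x=-0.054, v=-0.101, θ₁=0.047, ω₁=0.186, θ₂=0.016, ω₂=0.123
apply F[7]=+0.280 → step 8: x=-0.056, v=-0.099, θ₁=0.051, ω₁=0.224, θ₂=0.018, ω₂=0.100
apply F[8]=+2.516 → step 9: x=-0.057, v=-0.012, θ₁=0.053, ω₁=-0.018, θ₂=0.020, ω₂=0.074
apply F[9]=+0.569 → step 10: x=-0.057, v=0.001, θ₁=0.052, ω₁=-0.012, θ₂=0.021, ω₂=0.049
apply F[10]=+1.587 → step 11: x=-0.057, v=0.053, θ₁=0.051, ω₁=-0.136, θ₂=0.022, ω₂=0.026
apply F[11]=+0.562 → step 12: x=-0.055, v=0.065, θ₁=0.048, ω₁=-0.135, θ₂=0.022, ω₂=0.005
apply F[12]=+1.006 → step 13: x=-0.054, v=0.096, θ₁=0.045, ω₁=-0.194, θ₂=0.022, ω₂=-0.014
apply F[13]=+0.448 → step 14: x=-0.052, v=0.105, θ₁=0.041, ω₁=-0.189, θ₂=0.022, ω₂=-0.030
apply F[14]=+0.628 → step 15: x=-0.050, v=0.123, θ₁=0.037, ω₁=-0.213, θ₂=0.021, ω₂=-0.043
apply F[15]=+0.311 → step 16: x=-0.047, v=0.128, θ₁=0.033, ω₁=-0.203, θ₂=0.020, ω₂=-0.054
apply F[16]=+0.375 → step 17: x=-0.044, v=0.137, θ₁=0.029, ω₁=-0.208, θ₂=0.019, ω₂=-0.063
apply F[17]=+0.187 → step 18: x=-0.042, v=0.140, θ₁=0.025, ω₁=-0.194, θ₂=0.017, ω₂=-0.070
apply F[18]=+0.200 → step 19: x=-0.039, v=0.143, θ₁=0.021, ω₁=-0.189, θ₂=0.016, ω₂=-0.074
apply F[19]=+0.085 → step 20: x=-0.036, v=0.143, θ₁=0.017, ω₁=-0.174, θ₂=0.015, ω₂=-0.077
apply F[20]=+0.078 → step 21: x=-0.033, v=0.144, θ₁=0.014, ω₁=-0.164, θ₂=0.013, ω₂=-0.079
apply F[21]=+0.006 → step 22: x=-0.030, v=0.142, θ₁=0.011, ω₁=-0.149, θ₂=0.011, ω₂=-0.079
apply F[22]=-0.007 → step 23: x=-0.027, v=0.140, θ₁=0.008, ω₁=-0.137, θ₂=0.010, ω₂=-0.078
apply F[23]=-0.052 → step 24: x=-0.025, v=0.137, θ₁=0.005, ω₁=-0.123, θ₂=0.008, ω₂=-0.076
apply F[24]=-0.064 → step 25: x=-0.022, v=0.133, θ₁=0.003, ω₁=-0.111, θ₂=0.007, ω₂=-0.074
apply F[25]=-0.093 → step 26: x=-0.019, v=0.129, θ₁=0.001, ω₁=-0.099, θ₂=0.005, ω₂=-0.071
apply F[26]=-0.102 → step 27: x=-0.017, v=0.125, θ₁=-0.001, ω₁=-0.088, θ₂=0.004, ω₂=-0.067

Answer: x=-0.017, v=0.125, θ₁=-0.001, ω₁=-0.088, θ₂=0.004, ω₂=-0.067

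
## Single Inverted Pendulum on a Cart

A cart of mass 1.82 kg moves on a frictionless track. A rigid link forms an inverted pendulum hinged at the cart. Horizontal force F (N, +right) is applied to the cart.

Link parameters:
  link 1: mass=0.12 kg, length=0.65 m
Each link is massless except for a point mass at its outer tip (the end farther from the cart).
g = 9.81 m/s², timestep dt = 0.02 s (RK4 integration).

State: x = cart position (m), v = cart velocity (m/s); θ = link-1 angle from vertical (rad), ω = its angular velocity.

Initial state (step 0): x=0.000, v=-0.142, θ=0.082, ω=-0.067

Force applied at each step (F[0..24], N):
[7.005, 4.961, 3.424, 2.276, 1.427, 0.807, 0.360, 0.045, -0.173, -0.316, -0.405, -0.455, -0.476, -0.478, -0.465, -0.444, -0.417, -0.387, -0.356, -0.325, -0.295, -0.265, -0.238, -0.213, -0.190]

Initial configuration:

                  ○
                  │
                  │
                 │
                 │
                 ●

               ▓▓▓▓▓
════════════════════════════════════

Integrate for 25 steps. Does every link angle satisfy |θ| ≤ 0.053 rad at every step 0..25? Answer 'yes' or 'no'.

Answer: no

Derivation:
apply F[0]=+7.005 → step 1: x=-0.002, v=-0.066, θ=0.080, ω=-0.159
apply F[1]=+4.961 → step 2: x=-0.003, v=-0.013, θ=0.076, ω=-0.217
apply F[2]=+3.424 → step 3: x=-0.003, v=0.024, θ=0.071, ω=-0.252
apply F[3]=+2.276 → step 4: x=-0.002, v=0.048, θ=0.066, ω=-0.268
apply F[4]=+1.427 → step 5: x=-0.001, v=0.063, θ=0.061, ω=-0.272
apply F[5]=+0.807 → step 6: x=0.000, v=0.071, θ=0.055, ω=-0.266
apply F[6]=+0.360 → step 7: x=0.002, v=0.074, θ=0.050, ω=-0.256
apply F[7]=+0.045 → step 8: x=0.003, v=0.074, θ=0.045, ω=-0.241
apply F[8]=-0.173 → step 9: x=0.005, v=0.072, θ=0.040, ω=-0.224
apply F[9]=-0.316 → step 10: x=0.006, v=0.068, θ=0.036, ω=-0.207
apply F[10]=-0.405 → step 11: x=0.008, v=0.063, θ=0.032, ω=-0.189
apply F[11]=-0.455 → step 12: x=0.009, v=0.058, θ=0.029, ω=-0.171
apply F[12]=-0.476 → step 13: x=0.010, v=0.052, θ=0.025, ω=-0.155
apply F[13]=-0.478 → step 14: x=0.011, v=0.046, θ=0.022, ω=-0.139
apply F[14]=-0.465 → step 15: x=0.012, v=0.041, θ=0.020, ω=-0.124
apply F[15]=-0.444 → step 16: x=0.012, v=0.036, θ=0.017, ω=-0.111
apply F[16]=-0.417 → step 17: x=0.013, v=0.031, θ=0.015, ω=-0.098
apply F[17]=-0.387 → step 18: x=0.014, v=0.027, θ=0.014, ω=-0.087
apply F[18]=-0.356 → step 19: x=0.014, v=0.023, θ=0.012, ω=-0.077
apply F[19]=-0.325 → step 20: x=0.015, v=0.019, θ=0.010, ω=-0.068
apply F[20]=-0.295 → step 21: x=0.015, v=0.016, θ=0.009, ω=-0.060
apply F[21]=-0.265 → step 22: x=0.015, v=0.013, θ=0.008, ω=-0.053
apply F[22]=-0.238 → step 23: x=0.015, v=0.010, θ=0.007, ω=-0.046
apply F[23]=-0.213 → step 24: x=0.016, v=0.007, θ=0.006, ω=-0.041
apply F[24]=-0.190 → step 25: x=0.016, v=0.005, θ=0.005, ω=-0.036
Max |angle| over trajectory = 0.082 rad; bound = 0.053 → exceeded.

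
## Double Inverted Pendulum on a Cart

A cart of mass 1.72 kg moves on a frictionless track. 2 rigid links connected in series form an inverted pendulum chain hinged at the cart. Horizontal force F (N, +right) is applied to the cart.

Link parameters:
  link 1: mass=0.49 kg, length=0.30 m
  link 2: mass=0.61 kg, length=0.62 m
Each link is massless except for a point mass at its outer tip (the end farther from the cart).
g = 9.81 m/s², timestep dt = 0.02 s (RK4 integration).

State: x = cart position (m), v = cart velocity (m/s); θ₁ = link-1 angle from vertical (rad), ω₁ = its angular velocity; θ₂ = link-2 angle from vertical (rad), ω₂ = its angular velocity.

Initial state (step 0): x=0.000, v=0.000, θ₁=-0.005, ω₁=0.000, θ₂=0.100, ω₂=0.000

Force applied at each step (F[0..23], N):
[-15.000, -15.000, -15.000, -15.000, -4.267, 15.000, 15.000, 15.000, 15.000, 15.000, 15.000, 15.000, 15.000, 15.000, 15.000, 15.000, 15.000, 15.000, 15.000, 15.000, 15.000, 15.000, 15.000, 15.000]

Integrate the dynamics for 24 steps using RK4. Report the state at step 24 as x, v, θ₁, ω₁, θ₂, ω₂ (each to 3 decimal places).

apply F[0]=-15.000 → step 1: x=-0.002, v=-0.174, θ₁=-0.000, ω₁=0.495, θ₂=0.101, ω₂=0.073
apply F[1]=-15.000 → step 2: x=-0.007, v=-0.349, θ₁=0.015, ω₁=1.009, θ₂=0.103, ω₂=0.138
apply F[2]=-15.000 → step 3: x=-0.016, v=-0.527, θ₁=0.041, ω₁=1.560, θ₂=0.106, ω₂=0.188
apply F[3]=-15.000 → step 4: x=-0.028, v=-0.707, θ₁=0.078, ω₁=2.165, θ₂=0.110, ω₂=0.218
apply F[4]=-4.267 → step 5: x=-0.043, v=-0.767, θ₁=0.123, ω₁=2.420, θ₂=0.115, ω₂=0.225
apply F[5]=+15.000 → step 6: x=-0.057, v=-0.610, θ₁=0.168, ω₁=2.020, θ₂=0.119, ω₂=0.205
apply F[6]=+15.000 → step 7: x=-0.067, v=-0.459, θ₁=0.205, ω₁=1.702, θ₂=0.123, ω₂=0.158
apply F[7]=+15.000 → step 8: x=-0.075, v=-0.313, θ₁=0.236, ω₁=1.454, θ₂=0.125, ω₂=0.086
apply F[8]=+15.000 → step 9: x=-0.080, v=-0.172, θ₁=0.263, ω₁=1.267, θ₂=0.126, ω₂=-0.009
apply F[9]=+15.000 → step 10: x=-0.082, v=-0.035, θ₁=0.287, ω₁=1.134, θ₂=0.125, ω₂=-0.123
apply F[10]=+15.000 → step 11: x=-0.081, v=0.100, θ₁=0.309, ω₁=1.047, θ₂=0.121, ω₂=-0.257
apply F[11]=+15.000 → step 12: x=-0.078, v=0.232, θ₁=0.329, ω₁=1.005, θ₂=0.114, ω₂=-0.409
apply F[12]=+15.000 → step 13: x=-0.072, v=0.362, θ₁=0.349, ω₁=1.003, θ₂=0.104, ω₂=-0.580
apply F[13]=+15.000 → step 14: x=-0.063, v=0.491, θ₁=0.370, ω₁=1.038, θ₂=0.091, ω₂=-0.770
apply F[14]=+15.000 → step 15: x=-0.052, v=0.619, θ₁=0.391, ω₁=1.109, θ₂=0.074, ω₂=-0.979
apply F[15]=+15.000 → step 16: x=-0.039, v=0.746, θ₁=0.414, ω₁=1.212, θ₂=0.052, ω₂=-1.206
apply F[16]=+15.000 → step 17: x=-0.022, v=0.873, θ₁=0.440, ω₁=1.341, θ₂=0.025, ω₂=-1.450
apply F[17]=+15.000 → step 18: x=-0.004, v=1.001, θ₁=0.468, ω₁=1.488, θ₂=-0.006, ω₂=-1.709
apply F[18]=+15.000 → step 19: x=0.018, v=1.130, θ₁=0.499, ω₁=1.644, θ₂=-0.043, ω₂=-1.979
apply F[19]=+15.000 → step 20: x=0.042, v=1.260, θ₁=0.534, ω₁=1.797, θ₂=-0.086, ω₂=-2.255
apply F[20]=+15.000 → step 21: x=0.068, v=1.393, θ₁=0.571, ω₁=1.935, θ₂=-0.133, ω₂=-2.534
apply F[21]=+15.000 → step 22: x=0.097, v=1.527, θ₁=0.611, ω₁=2.049, θ₂=-0.187, ω₂=-2.812
apply F[22]=+15.000 → step 23: x=0.129, v=1.663, θ₁=0.653, ω₁=2.129, θ₂=-0.246, ω₂=-3.088
apply F[23]=+15.000 → step 24: x=0.164, v=1.800, θ₁=0.696, ω₁=2.168, θ₂=-0.310, ω₂=-3.362

Answer: x=0.164, v=1.800, θ₁=0.696, ω₁=2.168, θ₂=-0.310, ω₂=-3.362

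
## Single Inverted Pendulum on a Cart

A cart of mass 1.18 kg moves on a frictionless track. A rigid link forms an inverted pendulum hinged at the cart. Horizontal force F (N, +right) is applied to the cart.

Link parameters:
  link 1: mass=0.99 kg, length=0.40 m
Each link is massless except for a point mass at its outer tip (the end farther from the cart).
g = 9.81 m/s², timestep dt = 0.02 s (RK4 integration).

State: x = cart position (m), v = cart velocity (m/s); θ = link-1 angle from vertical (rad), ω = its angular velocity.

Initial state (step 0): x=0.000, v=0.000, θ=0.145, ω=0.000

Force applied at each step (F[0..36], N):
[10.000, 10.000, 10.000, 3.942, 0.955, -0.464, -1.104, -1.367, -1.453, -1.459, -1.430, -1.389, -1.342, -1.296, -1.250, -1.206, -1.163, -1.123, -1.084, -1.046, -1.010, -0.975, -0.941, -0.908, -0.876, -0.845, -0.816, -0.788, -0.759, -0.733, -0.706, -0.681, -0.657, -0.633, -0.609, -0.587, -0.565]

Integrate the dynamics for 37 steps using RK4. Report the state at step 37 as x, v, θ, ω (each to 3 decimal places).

Answer: x=0.153, v=0.027, θ=-0.026, ω=0.037

Derivation:
apply F[0]=+10.000 → step 1: x=0.001, v=0.144, θ=0.142, ω=-0.285
apply F[1]=+10.000 → step 2: x=0.006, v=0.289, θ=0.134, ω=-0.576
apply F[2]=+10.000 → step 3: x=0.013, v=0.436, θ=0.119, ω=-0.879
apply F[3]=+3.942 → step 4: x=0.022, v=0.485, θ=0.101, ω=-0.947
apply F[4]=+0.955 → step 5: x=0.032, v=0.487, θ=0.082, ω=-0.907
apply F[5]=-0.464 → step 6: x=0.041, v=0.467, θ=0.065, ω=-0.822
apply F[6]=-1.104 → step 7: x=0.050, v=0.439, θ=0.050, ω=-0.725
apply F[7]=-1.367 → step 8: x=0.059, v=0.409, θ=0.036, ω=-0.629
apply F[8]=-1.453 → step 9: x=0.067, v=0.380, θ=0.024, ω=-0.541
apply F[9]=-1.459 → step 10: x=0.074, v=0.352, θ=0.014, ω=-0.461
apply F[10]=-1.430 → step 11: x=0.081, v=0.326, θ=0.006, ω=-0.392
apply F[11]=-1.389 → step 12: x=0.087, v=0.302, θ=-0.001, ω=-0.331
apply F[12]=-1.342 → step 13: x=0.093, v=0.280, θ=-0.007, ω=-0.278
apply F[13]=-1.296 → step 14: x=0.098, v=0.260, θ=-0.013, ω=-0.232
apply F[14]=-1.250 → step 15: x=0.103, v=0.241, θ=-0.017, ω=-0.193
apply F[15]=-1.206 → step 16: x=0.108, v=0.224, θ=-0.020, ω=-0.158
apply F[16]=-1.163 → step 17: x=0.112, v=0.208, θ=-0.023, ω=-0.129
apply F[17]=-1.123 → step 18: x=0.116, v=0.193, θ=-0.025, ω=-0.103
apply F[18]=-1.084 → step 19: x=0.120, v=0.179, θ=-0.027, ω=-0.081
apply F[19]=-1.046 → step 20: x=0.124, v=0.165, θ=-0.029, ω=-0.062
apply F[20]=-1.010 → step 21: x=0.127, v=0.153, θ=-0.030, ω=-0.046
apply F[21]=-0.975 → step 22: x=0.130, v=0.142, θ=-0.031, ω=-0.032
apply F[22]=-0.941 → step 23: x=0.132, v=0.131, θ=-0.031, ω=-0.020
apply F[23]=-0.908 → step 24: x=0.135, v=0.121, θ=-0.031, ω=-0.010
apply F[24]=-0.876 → step 25: x=0.137, v=0.111, θ=-0.032, ω=-0.001
apply F[25]=-0.845 → step 26: x=0.139, v=0.102, θ=-0.031, ω=0.006
apply F[26]=-0.816 → step 27: x=0.141, v=0.093, θ=-0.031, ω=0.012
apply F[27]=-0.788 → step 28: x=0.143, v=0.085, θ=-0.031, ω=0.018
apply F[28]=-0.759 → step 29: x=0.145, v=0.077, θ=-0.031, ω=0.022
apply F[29]=-0.733 → step 30: x=0.146, v=0.070, θ=-0.030, ω=0.026
apply F[30]=-0.706 → step 31: x=0.148, v=0.063, θ=-0.030, ω=0.029
apply F[31]=-0.681 → step 32: x=0.149, v=0.056, θ=-0.029, ω=0.031
apply F[32]=-0.657 → step 33: x=0.150, v=0.050, θ=-0.028, ω=0.033
apply F[33]=-0.633 → step 34: x=0.151, v=0.043, θ=-0.028, ω=0.035
apply F[34]=-0.609 → step 35: x=0.152, v=0.038, θ=-0.027, ω=0.036
apply F[35]=-0.587 → step 36: x=0.152, v=0.032, θ=-0.026, ω=0.037
apply F[36]=-0.565 → step 37: x=0.153, v=0.027, θ=-0.026, ω=0.037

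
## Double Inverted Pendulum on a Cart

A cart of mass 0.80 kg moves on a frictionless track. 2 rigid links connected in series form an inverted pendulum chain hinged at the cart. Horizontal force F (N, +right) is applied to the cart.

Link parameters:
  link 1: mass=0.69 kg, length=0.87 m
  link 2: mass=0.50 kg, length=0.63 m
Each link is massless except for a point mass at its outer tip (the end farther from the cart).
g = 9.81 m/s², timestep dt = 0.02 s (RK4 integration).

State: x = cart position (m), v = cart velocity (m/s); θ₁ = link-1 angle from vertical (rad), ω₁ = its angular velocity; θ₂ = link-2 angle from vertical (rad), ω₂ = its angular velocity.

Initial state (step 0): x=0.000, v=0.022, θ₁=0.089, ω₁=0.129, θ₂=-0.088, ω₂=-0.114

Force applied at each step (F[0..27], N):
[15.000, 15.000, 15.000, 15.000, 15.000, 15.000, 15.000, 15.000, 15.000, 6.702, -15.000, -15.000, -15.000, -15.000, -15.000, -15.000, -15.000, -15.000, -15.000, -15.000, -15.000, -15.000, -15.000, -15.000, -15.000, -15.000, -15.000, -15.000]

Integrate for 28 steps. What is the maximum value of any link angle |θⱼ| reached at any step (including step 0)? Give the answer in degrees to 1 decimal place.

apply F[0]=+15.000 → step 1: x=0.004, v=0.368, θ₁=0.088, ω₁=-0.215, θ₂=-0.091, ω₂=-0.221
apply F[1]=+15.000 → step 2: x=0.015, v=0.715, θ₁=0.080, ω₁=-0.562, θ₂=-0.097, ω₂=-0.327
apply F[2]=+15.000 → step 3: x=0.033, v=1.068, θ₁=0.066, ω₁=-0.920, θ₂=-0.104, ω₂=-0.425
apply F[3]=+15.000 → step 4: x=0.057, v=1.427, θ₁=0.043, ω₁=-1.295, θ₂=-0.114, ω₂=-0.510
apply F[4]=+15.000 → step 5: x=0.090, v=1.795, θ₁=0.014, ω₁=-1.691, θ₂=-0.125, ω₂=-0.576
apply F[5]=+15.000 → step 6: x=0.129, v=2.171, θ₁=-0.024, ω₁=-2.111, θ₂=-0.137, ω₂=-0.620
apply F[6]=+15.000 → step 7: x=0.177, v=2.551, θ₁=-0.071, ω₁=-2.552, θ₂=-0.149, ω₂=-0.642
apply F[7]=+15.000 → step 8: x=0.231, v=2.929, θ₁=-0.127, ω₁=-3.005, θ₂=-0.162, ω₂=-0.646
apply F[8]=+15.000 → step 9: x=0.294, v=3.292, θ₁=-0.191, ω₁=-3.453, θ₂=-0.175, ω₂=-0.645
apply F[9]=+6.702 → step 10: x=0.361, v=3.438, θ₁=-0.262, ω₁=-3.664, θ₂=-0.188, ω₂=-0.654
apply F[10]=-15.000 → step 11: x=0.426, v=3.094, θ₁=-0.332, ω₁=-3.359, θ₂=-0.201, ω₂=-0.633
apply F[11]=-15.000 → step 12: x=0.485, v=2.778, θ₁=-0.397, ω₁=-3.114, θ₂=-0.213, ω₂=-0.585
apply F[12]=-15.000 → step 13: x=0.537, v=2.487, θ₁=-0.457, ω₁=-2.925, θ₂=-0.224, ω₂=-0.508
apply F[13]=-15.000 → step 14: x=0.584, v=2.216, θ₁=-0.514, ω₁=-2.786, θ₂=-0.233, ω₂=-0.404
apply F[14]=-15.000 → step 15: x=0.626, v=1.962, θ₁=-0.569, ω₁=-2.690, θ₂=-0.240, ω₂=-0.274
apply F[15]=-15.000 → step 16: x=0.663, v=1.721, θ₁=-0.622, ω₁=-2.630, θ₂=-0.244, ω₂=-0.122
apply F[16]=-15.000 → step 17: x=0.695, v=1.489, θ₁=-0.675, ω₁=-2.602, θ₂=-0.245, ω₂=0.050
apply F[17]=-15.000 → step 18: x=0.723, v=1.264, θ₁=-0.727, ω₁=-2.601, θ₂=-0.242, ω₂=0.238
apply F[18]=-15.000 → step 19: x=0.746, v=1.041, θ₁=-0.779, ω₁=-2.621, θ₂=-0.235, ω₂=0.439
apply F[19]=-15.000 → step 20: x=0.764, v=0.819, θ₁=-0.832, ω₁=-2.660, θ₂=-0.224, ω₂=0.652
apply F[20]=-15.000 → step 21: x=0.778, v=0.596, θ₁=-0.885, ω₁=-2.714, θ₂=-0.209, ω₂=0.872
apply F[21]=-15.000 → step 22: x=0.788, v=0.369, θ₁=-0.940, ω₁=-2.781, θ₂=-0.189, ω₂=1.097
apply F[22]=-15.000 → step 23: x=0.793, v=0.136, θ₁=-0.997, ω₁=-2.857, θ₂=-0.165, ω₂=1.323
apply F[23]=-15.000 → step 24: x=0.794, v=-0.103, θ₁=-1.055, ω₁=-2.942, θ₂=-0.137, ω₂=1.548
apply F[24]=-15.000 → step 25: x=0.789, v=-0.349, θ₁=-1.114, ω₁=-3.033, θ₂=-0.103, ω₂=1.768
apply F[25]=-15.000 → step 26: x=0.780, v=-0.603, θ₁=-1.176, ω₁=-3.131, θ₂=-0.066, ω₂=1.981
apply F[26]=-15.000 → step 27: x=0.765, v=-0.866, θ₁=-1.240, ω₁=-3.235, θ₂=-0.024, ω₂=2.183
apply F[27]=-15.000 → step 28: x=0.745, v=-1.138, θ₁=-1.305, ω₁=-3.345, θ₂=0.021, ω₂=2.374
Max |angle| over trajectory = 1.305 rad = 74.8°.

Answer: 74.8°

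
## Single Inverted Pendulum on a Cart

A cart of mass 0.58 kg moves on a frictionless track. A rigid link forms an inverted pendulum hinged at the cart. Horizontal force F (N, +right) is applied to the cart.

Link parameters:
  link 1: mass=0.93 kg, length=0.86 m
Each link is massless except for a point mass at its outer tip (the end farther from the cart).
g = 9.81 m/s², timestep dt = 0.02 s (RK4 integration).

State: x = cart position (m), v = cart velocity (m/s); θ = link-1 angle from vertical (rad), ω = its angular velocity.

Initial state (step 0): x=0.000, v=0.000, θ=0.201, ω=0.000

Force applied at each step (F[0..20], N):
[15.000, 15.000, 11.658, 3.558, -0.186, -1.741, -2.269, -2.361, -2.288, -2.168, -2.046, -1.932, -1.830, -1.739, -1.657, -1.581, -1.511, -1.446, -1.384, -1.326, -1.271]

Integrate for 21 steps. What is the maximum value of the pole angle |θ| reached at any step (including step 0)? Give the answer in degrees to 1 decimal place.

Answer: 11.5°

Derivation:
apply F[0]=+15.000 → step 1: x=0.004, v=0.429, θ=0.197, ω=-0.444
apply F[1]=+15.000 → step 2: x=0.017, v=0.865, θ=0.183, ω=-0.899
apply F[2]=+11.658 → step 3: x=0.038, v=1.203, θ=0.162, ω=-1.247
apply F[3]=+3.558 → step 4: x=0.063, v=1.284, θ=0.136, ω=-1.305
apply F[4]=-0.186 → step 5: x=0.088, v=1.245, θ=0.111, ω=-1.233
apply F[5]=-1.741 → step 6: x=0.112, v=1.159, θ=0.087, ω=-1.111
apply F[6]=-2.269 → step 7: x=0.134, v=1.060, θ=0.067, ω=-0.979
apply F[7]=-2.361 → step 8: x=0.154, v=0.963, θ=0.048, ω=-0.852
apply F[8]=-2.288 → step 9: x=0.173, v=0.872, θ=0.032, ω=-0.738
apply F[9]=-2.168 → step 10: x=0.189, v=0.790, θ=0.019, ω=-0.636
apply F[10]=-2.046 → step 11: x=0.205, v=0.716, θ=0.007, ω=-0.547
apply F[11]=-1.932 → step 12: x=0.218, v=0.649, θ=-0.003, ω=-0.469
apply F[12]=-1.830 → step 13: x=0.230, v=0.588, θ=-0.012, ω=-0.400
apply F[13]=-1.739 → step 14: x=0.242, v=0.533, θ=-0.019, ω=-0.339
apply F[14]=-1.657 → step 15: x=0.252, v=0.483, θ=-0.026, ω=-0.286
apply F[15]=-1.581 → step 16: x=0.261, v=0.437, θ=-0.031, ω=-0.240
apply F[16]=-1.511 → step 17: x=0.269, v=0.395, θ=-0.035, ω=-0.199
apply F[17]=-1.446 → step 18: x=0.277, v=0.357, θ=-0.039, ω=-0.163
apply F[18]=-1.384 → step 19: x=0.284, v=0.322, θ=-0.042, ω=-0.132
apply F[19]=-1.326 → step 20: x=0.290, v=0.290, θ=-0.044, ω=-0.104
apply F[20]=-1.271 → step 21: x=0.295, v=0.261, θ=-0.046, ω=-0.080
Max |angle| over trajectory = 0.201 rad = 11.5°.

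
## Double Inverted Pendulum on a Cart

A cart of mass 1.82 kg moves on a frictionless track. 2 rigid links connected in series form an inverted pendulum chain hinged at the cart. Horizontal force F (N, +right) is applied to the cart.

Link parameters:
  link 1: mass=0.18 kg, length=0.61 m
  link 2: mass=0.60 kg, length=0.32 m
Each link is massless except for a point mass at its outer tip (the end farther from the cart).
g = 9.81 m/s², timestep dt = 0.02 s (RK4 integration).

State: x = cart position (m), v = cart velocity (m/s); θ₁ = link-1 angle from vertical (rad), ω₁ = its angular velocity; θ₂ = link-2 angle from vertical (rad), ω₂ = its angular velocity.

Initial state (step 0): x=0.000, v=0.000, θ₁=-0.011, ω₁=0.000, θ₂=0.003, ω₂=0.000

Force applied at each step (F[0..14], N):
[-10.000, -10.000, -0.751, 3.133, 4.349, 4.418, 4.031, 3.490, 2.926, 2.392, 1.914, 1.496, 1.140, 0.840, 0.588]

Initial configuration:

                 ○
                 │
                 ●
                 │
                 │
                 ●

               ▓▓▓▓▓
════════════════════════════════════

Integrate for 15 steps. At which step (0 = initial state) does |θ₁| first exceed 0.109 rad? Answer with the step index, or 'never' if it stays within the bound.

Answer: never

Derivation:
apply F[0]=-10.000 → step 1: x=-0.001, v=-0.109, θ₁=-0.009, ω₁=0.161, θ₂=0.003, ω₂=0.036
apply F[1]=-10.000 → step 2: x=-0.004, v=-0.218, θ₁=-0.005, ω₁=0.326, θ₂=0.004, ω₂=0.066
apply F[2]=-0.751 → step 3: x=-0.009, v=-0.226, θ₁=0.002, ω₁=0.332, θ₂=0.006, ω₂=0.083
apply F[3]=+3.133 → step 4: x=-0.013, v=-0.192, θ₁=0.008, ω₁=0.276, θ₂=0.008, ω₂=0.087
apply F[4]=+4.349 → step 5: x=-0.016, v=-0.146, θ₁=0.013, ω₁=0.205, θ₂=0.009, ω₂=0.081
apply F[5]=+4.418 → step 6: x=-0.019, v=-0.098, θ₁=0.016, ω₁=0.137, θ₂=0.011, ω₂=0.069
apply F[6]=+4.031 → step 7: x=-0.020, v=-0.055, θ₁=0.018, ω₁=0.079, θ₂=0.012, ω₂=0.053
apply F[7]=+3.490 → step 8: x=-0.021, v=-0.019, θ₁=0.020, ω₁=0.032, θ₂=0.013, ω₂=0.036
apply F[8]=+2.926 → step 9: x=-0.021, v=0.012, θ₁=0.020, ω₁=-0.005, θ₂=0.013, ω₂=0.018
apply F[9]=+2.392 → step 10: x=-0.021, v=0.036, θ₁=0.019, ω₁=-0.033, θ₂=0.014, ω₂=0.002
apply F[10]=+1.914 → step 11: x=-0.020, v=0.056, θ₁=0.019, ω₁=-0.053, θ₂=0.014, ω₂=-0.012
apply F[11]=+1.496 → step 12: x=-0.018, v=0.071, θ₁=0.017, ω₁=-0.066, θ₂=0.013, ω₂=-0.024
apply F[12]=+1.140 → step 13: x=-0.017, v=0.082, θ₁=0.016, ω₁=-0.075, θ₂=0.013, ω₂=-0.034
apply F[13]=+0.840 → step 14: x=-0.015, v=0.090, θ₁=0.014, ω₁=-0.080, θ₂=0.012, ω₂=-0.042
apply F[14]=+0.588 → step 15: x=-0.013, v=0.095, θ₁=0.013, ω₁=-0.082, θ₂=0.011, ω₂=-0.048
max |θ₁| = 0.020 ≤ 0.109 over all 16 states.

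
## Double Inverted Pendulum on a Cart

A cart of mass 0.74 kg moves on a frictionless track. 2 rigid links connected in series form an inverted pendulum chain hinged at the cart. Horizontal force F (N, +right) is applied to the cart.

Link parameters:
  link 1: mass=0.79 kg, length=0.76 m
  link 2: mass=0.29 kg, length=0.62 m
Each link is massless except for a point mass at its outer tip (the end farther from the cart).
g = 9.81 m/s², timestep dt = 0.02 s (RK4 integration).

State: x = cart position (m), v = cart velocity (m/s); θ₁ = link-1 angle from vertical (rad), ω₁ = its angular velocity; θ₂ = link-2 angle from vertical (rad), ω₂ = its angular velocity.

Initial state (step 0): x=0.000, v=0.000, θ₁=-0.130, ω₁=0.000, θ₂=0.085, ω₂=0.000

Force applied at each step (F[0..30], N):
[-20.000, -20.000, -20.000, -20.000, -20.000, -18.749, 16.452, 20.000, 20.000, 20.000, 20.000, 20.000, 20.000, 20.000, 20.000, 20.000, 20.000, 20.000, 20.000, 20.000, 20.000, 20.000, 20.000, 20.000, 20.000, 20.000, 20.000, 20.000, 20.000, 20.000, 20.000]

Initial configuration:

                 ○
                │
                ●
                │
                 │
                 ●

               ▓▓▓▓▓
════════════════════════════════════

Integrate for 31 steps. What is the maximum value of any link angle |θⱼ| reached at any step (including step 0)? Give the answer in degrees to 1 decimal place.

apply F[0]=-20.000 → step 1: x=-0.005, v=-0.494, θ₁=-0.124, ω₁=0.586, θ₂=0.086, ω₂=0.118
apply F[1]=-20.000 → step 2: x=-0.020, v=-0.994, θ₁=-0.106, ω₁=1.187, θ₂=0.090, ω₂=0.223
apply F[2]=-20.000 → step 3: x=-0.045, v=-1.507, θ₁=-0.076, ω₁=1.817, θ₂=0.095, ω₂=0.307
apply F[3]=-20.000 → step 4: x=-0.080, v=-2.034, θ₁=-0.034, ω₁=2.485, θ₂=0.102, ω₂=0.359
apply F[4]=-20.000 → step 5: x=-0.126, v=-2.574, θ₁=0.023, ω₁=3.188, θ₂=0.109, ω₂=0.379
apply F[5]=-18.749 → step 6: x=-0.183, v=-3.077, θ₁=0.094, ω₁=3.865, θ₂=0.117, ω₂=0.377
apply F[6]=+16.452 → step 7: x=-0.240, v=-2.644, θ₁=0.166, ω₁=3.334, θ₂=0.124, ω₂=0.375
apply F[7]=+20.000 → step 8: x=-0.288, v=-2.146, θ₁=0.226, ω₁=2.747, θ₂=0.132, ω₂=0.351
apply F[8]=+20.000 → step 9: x=-0.326, v=-1.682, θ₁=0.276, ω₁=2.232, θ₂=0.138, ω₂=0.297
apply F[9]=+20.000 → step 10: x=-0.355, v=-1.249, θ₁=0.316, ω₁=1.781, θ₂=0.143, ω₂=0.211
apply F[10]=+20.000 → step 11: x=-0.376, v=-0.840, θ₁=0.348, ω₁=1.382, θ₂=0.146, ω₂=0.097
apply F[11]=+20.000 → step 12: x=-0.389, v=-0.451, θ₁=0.372, ω₁=1.022, θ₂=0.147, ω₂=-0.040
apply F[12]=+20.000 → step 13: x=-0.394, v=-0.075, θ₁=0.389, ω₁=0.693, θ₂=0.145, ω₂=-0.196
apply F[13]=+20.000 → step 14: x=-0.392, v=0.291, θ₁=0.399, ω₁=0.383, θ₂=0.139, ω₂=-0.367
apply F[14]=+20.000 → step 15: x=-0.383, v=0.653, θ₁=0.404, ω₁=0.084, θ₂=0.130, ω₂=-0.549
apply F[15]=+20.000 → step 16: x=-0.366, v=1.015, θ₁=0.403, ω₁=-0.212, θ₂=0.117, ω₂=-0.740
apply F[16]=+20.000 → step 17: x=-0.342, v=1.380, θ₁=0.395, ω₁=-0.514, θ₂=0.100, ω₂=-0.935
apply F[17]=+20.000 → step 18: x=-0.311, v=1.752, θ₁=0.382, ω₁=-0.830, θ₂=0.080, ω₂=-1.132
apply F[18]=+20.000 → step 19: x=-0.272, v=2.137, θ₁=0.362, ω₁=-1.169, θ₂=0.055, ω₂=-1.326
apply F[19]=+20.000 → step 20: x=-0.225, v=2.539, θ₁=0.335, ω₁=-1.541, θ₂=0.027, ω₂=-1.512
apply F[20]=+20.000 → step 21: x=-0.170, v=2.962, θ₁=0.300, ω₁=-1.958, θ₂=-0.005, ω₂=-1.682
apply F[21]=+20.000 → step 22: x=-0.106, v=3.413, θ₁=0.256, ω₁=-2.430, θ₂=-0.041, ω₂=-1.828
apply F[22]=+20.000 → step 23: x=-0.033, v=3.896, θ₁=0.203, ω₁=-2.971, θ₂=-0.078, ω₂=-1.938
apply F[23]=+20.000 → step 24: x=0.050, v=4.410, θ₁=0.137, ω₁=-3.586, θ₂=-0.118, ω₂=-1.998
apply F[24]=+20.000 → step 25: x=0.143, v=4.949, θ₁=0.059, ω₁=-4.270, θ₂=-0.158, ω₂=-1.999
apply F[25]=+20.000 → step 26: x=0.248, v=5.491, θ₁=-0.034, ω₁=-4.994, θ₂=-0.197, ω₂=-1.945
apply F[26]=+20.000 → step 27: x=0.363, v=5.992, θ₁=-0.141, ω₁=-5.693, θ₂=-0.235, ω₂=-1.863
apply F[27]=+20.000 → step 28: x=0.487, v=6.402, θ₁=-0.261, ω₁=-6.284, θ₂=-0.272, ω₂=-1.812
apply F[28]=+20.000 → step 29: x=0.618, v=6.681, θ₁=-0.391, ω₁=-6.705, θ₂=-0.309, ω₂=-1.856
apply F[29]=+20.000 → step 30: x=0.753, v=6.828, θ₁=-0.528, ω₁=-6.953, θ₂=-0.347, ω₂=-2.033
apply F[30]=+20.000 → step 31: x=0.890, v=6.867, θ₁=-0.668, ω₁=-7.071, θ₂=-0.391, ω₂=-2.339
Max |angle| over trajectory = 0.668 rad = 38.3°.

Answer: 38.3°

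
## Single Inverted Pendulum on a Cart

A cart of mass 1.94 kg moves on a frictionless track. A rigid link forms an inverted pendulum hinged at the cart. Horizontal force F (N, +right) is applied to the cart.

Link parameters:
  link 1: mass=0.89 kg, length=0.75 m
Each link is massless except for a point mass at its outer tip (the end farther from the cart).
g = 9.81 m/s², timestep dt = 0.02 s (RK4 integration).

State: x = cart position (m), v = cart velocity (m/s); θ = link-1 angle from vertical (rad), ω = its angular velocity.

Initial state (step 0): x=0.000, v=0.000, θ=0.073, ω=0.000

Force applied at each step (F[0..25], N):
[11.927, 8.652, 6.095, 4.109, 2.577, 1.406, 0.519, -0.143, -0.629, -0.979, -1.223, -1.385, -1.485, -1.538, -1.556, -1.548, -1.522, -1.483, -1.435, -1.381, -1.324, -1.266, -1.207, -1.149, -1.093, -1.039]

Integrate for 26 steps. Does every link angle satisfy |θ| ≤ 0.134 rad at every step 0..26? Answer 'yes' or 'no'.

Answer: yes

Derivation:
apply F[0]=+11.927 → step 1: x=0.001, v=0.116, θ=0.072, ω=-0.136
apply F[1]=+8.652 → step 2: x=0.004, v=0.199, θ=0.068, ω=-0.227
apply F[2]=+6.095 → step 3: x=0.009, v=0.256, θ=0.063, ω=-0.286
apply F[3]=+4.109 → step 4: x=0.014, v=0.293, θ=0.057, ω=-0.319
apply F[4]=+2.577 → step 5: x=0.020, v=0.315, θ=0.050, ω=-0.334
apply F[5]=+1.406 → step 6: x=0.027, v=0.325, θ=0.044, ω=-0.336
apply F[6]=+0.519 → step 7: x=0.033, v=0.327, θ=0.037, ω=-0.328
apply F[7]=-0.143 → step 8: x=0.040, v=0.322, θ=0.031, ω=-0.313
apply F[8]=-0.629 → step 9: x=0.046, v=0.313, θ=0.025, ω=-0.294
apply F[9]=-0.979 → step 10: x=0.052, v=0.301, θ=0.019, ω=-0.272
apply F[10]=-1.223 → step 11: x=0.058, v=0.287, θ=0.014, ω=-0.249
apply F[11]=-1.385 → step 12: x=0.064, v=0.272, θ=0.009, ω=-0.226
apply F[12]=-1.485 → step 13: x=0.069, v=0.256, θ=0.005, ω=-0.203
apply F[13]=-1.538 → step 14: x=0.074, v=0.240, θ=0.001, ω=-0.180
apply F[14]=-1.556 → step 15: x=0.079, v=0.224, θ=-0.003, ω=-0.159
apply F[15]=-1.548 → step 16: x=0.083, v=0.208, θ=-0.006, ω=-0.140
apply F[16]=-1.522 → step 17: x=0.087, v=0.193, θ=-0.008, ω=-0.121
apply F[17]=-1.483 → step 18: x=0.091, v=0.179, θ=-0.010, ω=-0.105
apply F[18]=-1.435 → step 19: x=0.094, v=0.165, θ=-0.012, ω=-0.089
apply F[19]=-1.381 → step 20: x=0.097, v=0.152, θ=-0.014, ω=-0.075
apply F[20]=-1.324 → step 21: x=0.100, v=0.140, θ=-0.015, ω=-0.063
apply F[21]=-1.266 → step 22: x=0.103, v=0.128, θ=-0.017, ω=-0.051
apply F[22]=-1.207 → step 23: x=0.105, v=0.117, θ=-0.017, ω=-0.041
apply F[23]=-1.149 → step 24: x=0.108, v=0.107, θ=-0.018, ω=-0.032
apply F[24]=-1.093 → step 25: x=0.110, v=0.097, θ=-0.019, ω=-0.024
apply F[25]=-1.039 → step 26: x=0.111, v=0.088, θ=-0.019, ω=-0.017
Max |angle| over trajectory = 0.073 rad; bound = 0.134 → within bound.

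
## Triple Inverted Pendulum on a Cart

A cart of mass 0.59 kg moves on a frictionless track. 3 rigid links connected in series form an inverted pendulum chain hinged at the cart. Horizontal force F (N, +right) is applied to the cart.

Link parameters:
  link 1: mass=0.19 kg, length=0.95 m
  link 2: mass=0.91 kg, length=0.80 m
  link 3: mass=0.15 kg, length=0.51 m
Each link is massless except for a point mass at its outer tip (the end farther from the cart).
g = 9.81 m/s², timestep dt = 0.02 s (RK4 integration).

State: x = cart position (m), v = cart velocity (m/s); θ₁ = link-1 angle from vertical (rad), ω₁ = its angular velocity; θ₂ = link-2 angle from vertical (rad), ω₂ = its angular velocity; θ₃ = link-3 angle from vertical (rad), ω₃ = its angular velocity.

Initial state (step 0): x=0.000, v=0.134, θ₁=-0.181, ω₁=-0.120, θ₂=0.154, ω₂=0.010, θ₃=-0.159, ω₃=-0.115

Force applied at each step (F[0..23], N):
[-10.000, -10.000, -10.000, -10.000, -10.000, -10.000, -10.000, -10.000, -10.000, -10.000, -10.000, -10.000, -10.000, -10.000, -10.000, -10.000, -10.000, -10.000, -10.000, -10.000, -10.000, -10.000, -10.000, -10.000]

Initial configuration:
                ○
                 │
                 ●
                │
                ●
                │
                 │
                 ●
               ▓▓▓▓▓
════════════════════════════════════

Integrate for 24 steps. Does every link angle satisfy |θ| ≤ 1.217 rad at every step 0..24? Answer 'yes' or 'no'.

apply F[0]=-10.000 → step 1: x=-0.000, v=-0.148, θ₁=-0.184, ω₁=-0.139, θ₂=0.158, ω₂=0.426, θ₃=-0.162, ω₃=-0.215
apply F[1]=-10.000 → step 2: x=-0.006, v=-0.431, θ₁=-0.187, ω₁=-0.153, θ₂=0.171, ω₂=0.838, θ₃=-0.168, ω₃=-0.313
apply F[2]=-10.000 → step 3: x=-0.017, v=-0.717, θ₁=-0.190, ω₁=-0.152, θ₂=0.192, ω₂=1.241, θ₃=-0.175, ω₃=-0.409
apply F[3]=-10.000 → step 4: x=-0.035, v=-1.008, θ₁=-0.192, ω₁=-0.129, θ₂=0.221, ω₂=1.629, θ₃=-0.184, ω₃=-0.499
apply F[4]=-10.000 → step 5: x=-0.058, v=-1.304, θ₁=-0.195, ω₁=-0.075, θ₂=0.257, ω₂=1.995, θ₃=-0.195, ω₃=-0.580
apply F[5]=-10.000 → step 6: x=-0.087, v=-1.606, θ₁=-0.195, ω₁=0.017, θ₂=0.300, ω₂=2.333, θ₃=-0.207, ω₃=-0.651
apply F[6]=-10.000 → step 7: x=-0.122, v=-1.915, θ₁=-0.194, ω₁=0.153, θ₂=0.350, ω₂=2.642, θ₃=-0.221, ω₃=-0.709
apply F[7]=-10.000 → step 8: x=-0.163, v=-2.229, θ₁=-0.189, ω₁=0.335, θ₂=0.406, ω₂=2.917, θ₃=-0.235, ω₃=-0.751
apply F[8]=-10.000 → step 9: x=-0.211, v=-2.548, θ₁=-0.180, ω₁=0.566, θ₂=0.466, ω₂=3.157, θ₃=-0.251, ω₃=-0.777
apply F[9]=-10.000 → step 10: x=-0.265, v=-2.873, θ₁=-0.166, ω₁=0.848, θ₂=0.532, ω₂=3.361, θ₃=-0.266, ω₃=-0.785
apply F[10]=-10.000 → step 11: x=-0.326, v=-3.202, θ₁=-0.146, ω₁=1.181, θ₂=0.601, ω₂=3.525, θ₃=-0.282, ω₃=-0.774
apply F[11]=-10.000 → step 12: x=-0.393, v=-3.535, θ₁=-0.118, ω₁=1.567, θ₂=0.672, ω₂=3.643, θ₃=-0.297, ω₃=-0.745
apply F[12]=-10.000 → step 13: x=-0.468, v=-3.871, θ₁=-0.083, ω₁=2.004, θ₂=0.746, ω₂=3.706, θ₃=-0.312, ω₃=-0.697
apply F[13]=-10.000 → step 14: x=-0.548, v=-4.210, θ₁=-0.038, ω₁=2.493, θ₂=0.820, ω₂=3.700, θ₃=-0.325, ω₃=-0.630
apply F[14]=-10.000 → step 15: x=-0.636, v=-4.549, θ₁=0.017, ω₁=3.030, θ₂=0.893, ω₂=3.609, θ₃=-0.337, ω₃=-0.543
apply F[15]=-10.000 → step 16: x=-0.730, v=-4.885, θ₁=0.084, ω₁=3.614, θ₂=0.964, ω₂=3.409, θ₃=-0.346, ω₃=-0.437
apply F[16]=-10.000 → step 17: x=-0.831, v=-5.210, θ₁=0.162, ω₁=4.240, θ₂=1.029, ω₂=3.075, θ₃=-0.354, ω₃=-0.307
apply F[17]=-10.000 → step 18: x=-0.939, v=-5.513, θ₁=0.254, ω₁=4.909, θ₂=1.086, ω₂=2.576, θ₃=-0.359, ω₃=-0.147
apply F[18]=-10.000 → step 19: x=-1.052, v=-5.777, θ₁=0.359, ω₁=5.623, θ₂=1.131, ω₂=1.878, θ₃=-0.359, ω₃=0.062
apply F[19]=-10.000 → step 20: x=-1.169, v=-5.968, θ₁=0.479, ω₁=6.396, θ₂=1.159, ω₂=0.943, θ₃=-0.355, ω₃=0.357
apply F[20]=-10.000 → step 21: x=-1.289, v=-6.026, θ₁=0.615, ω₁=7.241, θ₂=1.166, ω₂=-0.260, θ₃=-0.344, ω₃=0.819
apply F[21]=-10.000 → step 22: x=-1.409, v=-5.839, θ₁=0.769, ω₁=8.112, θ₂=1.147, ω₂=-1.687, θ₃=-0.321, ω₃=1.594
apply F[22]=-10.000 → step 23: x=-1.520, v=-5.268, θ₁=0.938, ω₁=8.723, θ₂=1.100, ω₂=-2.948, θ₃=-0.277, ω₃=2.832
apply F[23]=-10.000 → step 24: x=-1.617, v=-4.421, θ₁=1.113, ω₁=8.607, θ₂=1.036, ω₂=-3.239, θ₃=-0.206, ω₃=4.297
Max |angle| over trajectory = 1.166 rad; bound = 1.217 → within bound.

Answer: yes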